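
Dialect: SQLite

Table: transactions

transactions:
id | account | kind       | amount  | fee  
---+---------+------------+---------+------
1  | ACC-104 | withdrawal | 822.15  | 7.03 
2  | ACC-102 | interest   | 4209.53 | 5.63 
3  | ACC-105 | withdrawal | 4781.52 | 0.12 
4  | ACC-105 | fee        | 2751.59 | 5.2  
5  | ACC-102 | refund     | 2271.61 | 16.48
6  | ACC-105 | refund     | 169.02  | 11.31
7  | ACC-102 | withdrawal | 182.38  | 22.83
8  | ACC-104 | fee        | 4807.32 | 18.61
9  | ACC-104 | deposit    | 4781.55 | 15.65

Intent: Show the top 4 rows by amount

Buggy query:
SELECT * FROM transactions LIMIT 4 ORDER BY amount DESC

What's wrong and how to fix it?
Bug: ORDER BY cannot follow LIMIT; LIMIT is the final clause

Fix: Swap the clauses: ORDER BY first, then LIMIT

Corrected query:
SELECT * FROM transactions ORDER BY amount DESC LIMIT 4

Result:
id | account | kind       | amount  | fee  
---+---------+------------+---------+------
8  | ACC-104 | fee        | 4807.32 | 18.61
9  | ACC-104 | deposit    | 4781.55 | 15.65
3  | ACC-105 | withdrawal | 4781.52 | 0.12 
2  | ACC-102 | interest   | 4209.53 | 5.63 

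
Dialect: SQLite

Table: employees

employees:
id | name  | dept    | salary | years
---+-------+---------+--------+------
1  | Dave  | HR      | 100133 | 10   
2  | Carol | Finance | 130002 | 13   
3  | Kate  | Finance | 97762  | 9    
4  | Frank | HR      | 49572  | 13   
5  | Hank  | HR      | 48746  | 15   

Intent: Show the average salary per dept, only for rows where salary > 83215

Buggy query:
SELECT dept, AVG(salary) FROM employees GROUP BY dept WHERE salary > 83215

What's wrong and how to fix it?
Bug: Row-level WHERE must come before GROUP BY in the clause order

Fix: Place WHERE between FROM and GROUP BY

Corrected query:
SELECT dept, AVG(salary) FROM employees WHERE salary > 83215 GROUP BY dept

Result:
dept    | AVG(salary)
--------+------------
Finance | 113882     
HR      | 100133     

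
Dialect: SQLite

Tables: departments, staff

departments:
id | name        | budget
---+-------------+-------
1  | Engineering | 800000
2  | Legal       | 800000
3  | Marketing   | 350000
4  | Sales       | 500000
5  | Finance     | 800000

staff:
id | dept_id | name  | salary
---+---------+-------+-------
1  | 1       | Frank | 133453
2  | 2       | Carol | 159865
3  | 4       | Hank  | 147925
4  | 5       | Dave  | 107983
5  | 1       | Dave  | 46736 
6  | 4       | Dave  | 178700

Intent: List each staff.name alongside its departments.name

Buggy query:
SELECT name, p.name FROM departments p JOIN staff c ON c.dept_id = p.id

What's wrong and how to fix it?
Bug: 'name' exists in both joined tables, so the database can't tell which one is meant

Fix: Qualify the column with its table alias (c.name)

Corrected query:
SELECT c.name, p.name FROM departments p JOIN staff c ON c.dept_id = p.id

Result:
name  | name       
------+------------
Frank | Engineering
Carol | Legal      
Hank  | Sales      
Dave  | Finance    
Dave  | Engineering
Dave  | Sales      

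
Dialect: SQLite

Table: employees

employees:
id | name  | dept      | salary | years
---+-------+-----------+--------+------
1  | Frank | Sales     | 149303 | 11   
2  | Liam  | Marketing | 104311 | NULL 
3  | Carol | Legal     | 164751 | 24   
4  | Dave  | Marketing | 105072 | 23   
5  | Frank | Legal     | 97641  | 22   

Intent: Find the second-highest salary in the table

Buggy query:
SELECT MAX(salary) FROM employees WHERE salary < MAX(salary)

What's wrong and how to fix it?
Bug: MAX(salary) on the right of the comparison is an aggregate-in-WHERE error

Fix: Put the inner MAX in a scalar subquery

Corrected query:
SELECT MAX(salary) FROM employees WHERE salary < (SELECT MAX(salary) FROM employees)

Result:
MAX(salary)
-----------
149303     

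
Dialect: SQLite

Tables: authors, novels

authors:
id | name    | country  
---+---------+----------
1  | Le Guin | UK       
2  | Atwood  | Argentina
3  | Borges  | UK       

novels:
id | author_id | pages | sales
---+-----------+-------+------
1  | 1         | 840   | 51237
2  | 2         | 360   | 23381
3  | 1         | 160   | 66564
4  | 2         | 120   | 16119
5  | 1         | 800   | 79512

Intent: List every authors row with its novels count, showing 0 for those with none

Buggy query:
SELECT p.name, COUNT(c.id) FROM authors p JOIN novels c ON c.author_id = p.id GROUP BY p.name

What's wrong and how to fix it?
Bug: INNER JOIN drops authors rows that have no matching novels rows

Fix: Switch to LEFT JOIN to retain unmatched parent rows

Corrected query:
SELECT p.name, COUNT(c.id) FROM authors p LEFT JOIN novels c ON c.author_id = p.id GROUP BY p.name

Result:
name    | COUNT(c.id)
--------+------------
Atwood  | 2          
Borges  | 0          
Le Guin | 3          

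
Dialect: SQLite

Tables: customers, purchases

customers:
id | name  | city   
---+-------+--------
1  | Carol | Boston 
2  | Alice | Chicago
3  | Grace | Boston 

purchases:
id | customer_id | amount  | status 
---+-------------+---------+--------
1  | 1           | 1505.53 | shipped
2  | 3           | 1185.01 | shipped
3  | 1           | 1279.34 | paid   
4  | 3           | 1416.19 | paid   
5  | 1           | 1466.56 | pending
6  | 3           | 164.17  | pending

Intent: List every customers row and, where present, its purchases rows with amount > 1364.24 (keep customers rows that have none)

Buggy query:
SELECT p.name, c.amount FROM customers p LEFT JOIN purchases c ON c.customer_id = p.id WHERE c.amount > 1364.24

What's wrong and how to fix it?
Bug: A WHERE condition on the right-hand table after LEFT JOIN drops unmatched parents

Fix: Put 'c.amount > 1364.24' in the JOIN's ON clause instead of WHERE

Corrected query:
SELECT p.name, c.amount FROM customers p LEFT JOIN purchases c ON c.customer_id = p.id AND c.amount > 1364.24

Result:
name  | amount 
------+--------
Carol | 1466.56
Carol | 1505.53
Alice | NULL   
Grace | 1416.19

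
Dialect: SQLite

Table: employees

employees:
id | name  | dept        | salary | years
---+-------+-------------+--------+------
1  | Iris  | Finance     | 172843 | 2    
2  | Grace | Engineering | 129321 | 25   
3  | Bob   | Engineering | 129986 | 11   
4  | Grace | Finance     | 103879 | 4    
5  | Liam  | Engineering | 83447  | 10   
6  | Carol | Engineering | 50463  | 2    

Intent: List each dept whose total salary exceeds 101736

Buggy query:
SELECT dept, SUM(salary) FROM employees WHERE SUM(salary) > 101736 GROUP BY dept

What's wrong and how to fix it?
Bug: WHERE runs before GROUP BY, so aggregates aren't available there

Fix: Move the aggregate condition to a HAVING clause

Corrected query:
SELECT dept, SUM(salary) FROM employees GROUP BY dept HAVING SUM(salary) > 101736

Result:
dept        | SUM(salary)
------------+------------
Engineering | 393217     
Finance     | 276722     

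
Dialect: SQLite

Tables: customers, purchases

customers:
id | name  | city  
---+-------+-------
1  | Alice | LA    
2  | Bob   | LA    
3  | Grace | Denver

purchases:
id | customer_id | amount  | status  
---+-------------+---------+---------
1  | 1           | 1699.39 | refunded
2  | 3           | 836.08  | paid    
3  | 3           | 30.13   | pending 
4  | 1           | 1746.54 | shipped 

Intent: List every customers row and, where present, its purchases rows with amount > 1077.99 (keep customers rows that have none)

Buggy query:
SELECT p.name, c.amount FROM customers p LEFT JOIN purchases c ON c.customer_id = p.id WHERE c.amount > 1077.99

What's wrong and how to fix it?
Bug: A WHERE condition on the right-hand table after LEFT JOIN drops unmatched parents

Fix: Move the right-table condition into the ON clause so unmatched parents are kept

Corrected query:
SELECT p.name, c.amount FROM customers p LEFT JOIN purchases c ON c.customer_id = p.id AND c.amount > 1077.99

Result:
name  | amount 
------+--------
Alice | 1699.39
Alice | 1746.54
Bob   | NULL   
Grace | NULL   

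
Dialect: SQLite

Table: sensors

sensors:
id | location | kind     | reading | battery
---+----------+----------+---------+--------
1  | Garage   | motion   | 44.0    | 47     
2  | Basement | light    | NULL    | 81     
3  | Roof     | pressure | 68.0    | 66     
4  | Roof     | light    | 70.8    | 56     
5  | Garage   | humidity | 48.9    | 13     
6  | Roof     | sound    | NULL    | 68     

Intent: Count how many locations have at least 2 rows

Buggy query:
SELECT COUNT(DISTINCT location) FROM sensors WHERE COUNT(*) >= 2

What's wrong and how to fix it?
Bug: WHERE filters individual rows, not groups, so a group-level COUNT is invalid there

Fix: Use a subquery that GROUPs and filters with HAVING, then count its rows

Corrected query:
SELECT COUNT(*) FROM (SELECT location FROM sensors GROUP BY location HAVING COUNT(*) >= 2)

Result:
COUNT(*)
--------
2       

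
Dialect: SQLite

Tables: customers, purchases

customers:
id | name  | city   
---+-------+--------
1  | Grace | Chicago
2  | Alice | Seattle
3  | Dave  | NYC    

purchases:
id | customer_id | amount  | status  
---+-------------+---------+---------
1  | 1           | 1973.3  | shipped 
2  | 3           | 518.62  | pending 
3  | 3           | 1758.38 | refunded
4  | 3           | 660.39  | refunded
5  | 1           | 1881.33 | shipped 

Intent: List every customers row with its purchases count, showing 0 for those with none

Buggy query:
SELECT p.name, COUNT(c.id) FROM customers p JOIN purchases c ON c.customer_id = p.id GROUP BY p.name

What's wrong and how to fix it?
Bug: INNER JOIN drops customers rows that have no matching purchases rows

Fix: Switch to LEFT JOIN to retain unmatched parent rows

Corrected query:
SELECT p.name, COUNT(c.id) FROM customers p LEFT JOIN purchases c ON c.customer_id = p.id GROUP BY p.name

Result:
name  | COUNT(c.id)
------+------------
Alice | 0          
Dave  | 3          
Grace | 2          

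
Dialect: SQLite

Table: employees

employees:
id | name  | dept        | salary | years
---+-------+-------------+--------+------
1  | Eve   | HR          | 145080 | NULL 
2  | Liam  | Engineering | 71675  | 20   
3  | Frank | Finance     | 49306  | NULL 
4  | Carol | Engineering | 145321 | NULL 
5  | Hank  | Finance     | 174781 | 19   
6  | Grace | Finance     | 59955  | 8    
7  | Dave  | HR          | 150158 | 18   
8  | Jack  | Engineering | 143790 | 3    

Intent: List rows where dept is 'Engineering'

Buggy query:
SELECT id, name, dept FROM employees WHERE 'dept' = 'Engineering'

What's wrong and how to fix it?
Bug: 'dept' in single quotes is a string literal, not the column; the comparison is literal-vs-literal and never true

Fix: Remove the quotes around the column name (or use double quotes for an identifier)

Corrected query:
SELECT id, name, dept FROM employees WHERE dept = 'Engineering'

Result:
id | name  | dept       
---+-------+------------
2  | Liam  | Engineering
4  | Carol | Engineering
8  | Jack  | Engineering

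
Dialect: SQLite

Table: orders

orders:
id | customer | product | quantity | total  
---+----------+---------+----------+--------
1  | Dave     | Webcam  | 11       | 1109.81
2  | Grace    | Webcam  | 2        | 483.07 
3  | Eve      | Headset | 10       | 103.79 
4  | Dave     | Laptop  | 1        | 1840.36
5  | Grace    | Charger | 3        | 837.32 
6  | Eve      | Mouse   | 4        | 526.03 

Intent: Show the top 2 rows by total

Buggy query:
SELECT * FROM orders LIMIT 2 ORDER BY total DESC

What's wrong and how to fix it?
Bug: LIMIT must come after ORDER BY

Fix: Sort with ORDER BY, then apply LIMIT

Corrected query:
SELECT * FROM orders ORDER BY total DESC LIMIT 2

Result:
id | customer | product | quantity | total  
---+----------+---------+----------+--------
4  | Dave     | Laptop  | 1        | 1840.36
1  | Dave     | Webcam  | 11       | 1109.81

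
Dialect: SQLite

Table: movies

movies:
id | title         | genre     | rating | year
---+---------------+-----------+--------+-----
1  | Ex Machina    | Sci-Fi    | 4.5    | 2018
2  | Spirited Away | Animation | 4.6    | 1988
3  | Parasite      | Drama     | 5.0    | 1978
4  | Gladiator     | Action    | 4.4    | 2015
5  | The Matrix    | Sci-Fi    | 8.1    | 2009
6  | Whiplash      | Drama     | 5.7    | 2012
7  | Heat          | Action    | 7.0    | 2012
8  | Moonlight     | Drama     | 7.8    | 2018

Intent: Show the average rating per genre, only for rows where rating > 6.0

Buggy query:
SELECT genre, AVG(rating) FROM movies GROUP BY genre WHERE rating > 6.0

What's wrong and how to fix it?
Bug: Row-level WHERE must come before GROUP BY in the clause order

Fix: Move the WHERE clause before GROUP BY

Corrected query:
SELECT genre, AVG(rating) FROM movies WHERE rating > 6.0 GROUP BY genre

Result:
genre  | AVG(rating)
-------+------------
Action | 7          
Drama  | 7.8        
Sci-Fi | 8.1        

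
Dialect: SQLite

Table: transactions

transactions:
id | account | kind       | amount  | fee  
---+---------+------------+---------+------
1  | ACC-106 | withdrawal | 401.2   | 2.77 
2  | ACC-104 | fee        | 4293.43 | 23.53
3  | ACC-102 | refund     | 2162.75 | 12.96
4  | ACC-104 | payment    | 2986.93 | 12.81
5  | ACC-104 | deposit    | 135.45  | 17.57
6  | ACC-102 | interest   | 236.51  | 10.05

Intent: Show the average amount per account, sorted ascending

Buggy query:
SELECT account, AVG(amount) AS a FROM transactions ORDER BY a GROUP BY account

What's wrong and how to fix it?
Bug: GROUP BY must precede ORDER BY

Fix: Reorder: SELECT … FROM … GROUP BY … ORDER BY …

Corrected query:
SELECT account, AVG(amount) AS a FROM transactions GROUP BY account ORDER BY a

Result:
account | a          
--------+------------
ACC-106 | 401.2      
ACC-102 | 1199.63    
ACC-104 | 2471.936667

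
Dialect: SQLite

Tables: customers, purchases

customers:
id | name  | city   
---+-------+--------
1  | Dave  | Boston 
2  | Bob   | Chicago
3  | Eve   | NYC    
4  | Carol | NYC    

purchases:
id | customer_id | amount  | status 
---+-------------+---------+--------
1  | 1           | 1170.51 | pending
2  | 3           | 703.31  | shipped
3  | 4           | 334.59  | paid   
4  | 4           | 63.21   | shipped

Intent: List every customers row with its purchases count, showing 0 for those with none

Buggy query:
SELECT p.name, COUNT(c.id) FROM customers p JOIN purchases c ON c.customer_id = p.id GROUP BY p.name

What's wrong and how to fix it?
Bug: An inner join excludes parents with zero children

Fix: Switch to LEFT JOIN to retain unmatched parent rows

Corrected query:
SELECT p.name, COUNT(c.id) FROM customers p LEFT JOIN purchases c ON c.customer_id = p.id GROUP BY p.name

Result:
name  | COUNT(c.id)
------+------------
Bob   | 0          
Carol | 2          
Dave  | 1          
Eve   | 1          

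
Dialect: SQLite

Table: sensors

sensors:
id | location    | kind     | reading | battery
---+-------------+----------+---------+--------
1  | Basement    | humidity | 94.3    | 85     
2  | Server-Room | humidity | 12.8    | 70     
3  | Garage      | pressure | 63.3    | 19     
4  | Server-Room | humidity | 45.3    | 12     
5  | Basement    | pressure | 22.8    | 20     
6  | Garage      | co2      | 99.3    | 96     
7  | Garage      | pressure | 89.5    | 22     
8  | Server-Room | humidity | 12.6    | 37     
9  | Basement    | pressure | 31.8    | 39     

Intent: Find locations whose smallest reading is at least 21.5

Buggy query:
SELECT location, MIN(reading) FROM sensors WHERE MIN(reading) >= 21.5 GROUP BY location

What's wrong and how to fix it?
Bug: MIN() in WHERE is a misuse of aggregate

Fix: Replace WHERE with HAVING after the GROUP BY

Corrected query:
SELECT location, MIN(reading) FROM sensors GROUP BY location HAVING MIN(reading) >= 21.5

Result:
location | MIN(reading)
---------+-------------
Basement | 22.8        
Garage   | 63.3        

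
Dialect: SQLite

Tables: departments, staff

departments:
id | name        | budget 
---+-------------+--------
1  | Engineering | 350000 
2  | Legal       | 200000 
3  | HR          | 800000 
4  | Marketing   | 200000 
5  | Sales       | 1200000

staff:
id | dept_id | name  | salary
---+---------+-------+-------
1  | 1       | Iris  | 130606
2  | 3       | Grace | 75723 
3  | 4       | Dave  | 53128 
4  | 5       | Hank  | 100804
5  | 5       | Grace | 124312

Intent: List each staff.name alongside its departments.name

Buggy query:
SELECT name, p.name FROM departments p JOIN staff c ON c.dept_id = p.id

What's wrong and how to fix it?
Bug: Both tables have a 'name' column; the unqualified reference is ambiguous

Fix: Prefix ambiguous columns with the table alias

Corrected query:
SELECT c.name, p.name FROM departments p JOIN staff c ON c.dept_id = p.id

Result:
name  | name       
------+------------
Iris  | Engineering
Grace | HR         
Dave  | Marketing  
Hank  | Sales      
Grace | Sales      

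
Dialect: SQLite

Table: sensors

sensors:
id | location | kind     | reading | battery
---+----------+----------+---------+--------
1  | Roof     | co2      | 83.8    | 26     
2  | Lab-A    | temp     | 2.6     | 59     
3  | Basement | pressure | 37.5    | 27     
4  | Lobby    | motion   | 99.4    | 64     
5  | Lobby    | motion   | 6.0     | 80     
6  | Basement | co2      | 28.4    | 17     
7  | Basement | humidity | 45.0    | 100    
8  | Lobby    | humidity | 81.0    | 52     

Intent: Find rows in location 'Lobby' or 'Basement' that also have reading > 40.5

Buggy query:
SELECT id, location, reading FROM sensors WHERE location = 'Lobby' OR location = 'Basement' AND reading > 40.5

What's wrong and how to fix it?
Bug: AND binds tighter than OR, so this parses as location = 'Lobby' OR (location = 'Basement' AND reading > 40.5)

Fix: Group the OR with parentheses (or use IN), then AND the threshold

Corrected query:
SELECT id, location, reading FROM sensors WHERE (location = 'Lobby' OR location = 'Basement') AND reading > 40.5

Result:
id | location | reading
---+----------+--------
4  | Lobby    | 99.4   
7  | Basement | 45     
8  | Lobby    | 81     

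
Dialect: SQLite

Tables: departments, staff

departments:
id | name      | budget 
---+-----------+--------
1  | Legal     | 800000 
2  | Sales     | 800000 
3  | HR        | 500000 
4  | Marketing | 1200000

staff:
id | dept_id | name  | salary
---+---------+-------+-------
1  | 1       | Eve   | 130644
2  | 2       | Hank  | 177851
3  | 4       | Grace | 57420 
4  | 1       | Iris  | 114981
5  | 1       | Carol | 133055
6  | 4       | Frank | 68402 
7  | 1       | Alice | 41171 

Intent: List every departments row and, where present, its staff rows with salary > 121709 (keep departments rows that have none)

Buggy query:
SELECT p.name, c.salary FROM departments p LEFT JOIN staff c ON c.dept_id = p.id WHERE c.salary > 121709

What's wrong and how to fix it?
Bug: A WHERE condition on the right-hand table after LEFT JOIN drops unmatched parents

Fix: Move the right-table condition into the ON clause so unmatched parents are kept

Corrected query:
SELECT p.name, c.salary FROM departments p LEFT JOIN staff c ON c.dept_id = p.id AND c.salary > 121709

Result:
name      | salary
----------+-------
Legal     | 130644
Legal     | 133055
Sales     | 177851
HR        | NULL  
Marketing | NULL  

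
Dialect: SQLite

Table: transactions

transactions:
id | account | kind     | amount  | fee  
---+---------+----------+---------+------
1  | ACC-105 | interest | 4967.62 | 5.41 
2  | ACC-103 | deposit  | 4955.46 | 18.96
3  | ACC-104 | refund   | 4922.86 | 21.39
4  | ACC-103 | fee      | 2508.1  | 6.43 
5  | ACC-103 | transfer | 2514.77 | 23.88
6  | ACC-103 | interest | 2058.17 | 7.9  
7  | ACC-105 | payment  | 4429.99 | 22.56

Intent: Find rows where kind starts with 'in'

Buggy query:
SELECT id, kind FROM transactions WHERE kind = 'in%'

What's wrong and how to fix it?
Bug: Wildcards only work with LIKE; '=' treats '%' as a literal character

Fix: Replace '=' with LIKE so 'in%' is treated as a pattern

Corrected query:
SELECT id, kind FROM transactions WHERE kind LIKE 'in%'

Result:
id | kind    
---+---------
1  | interest
6  | interest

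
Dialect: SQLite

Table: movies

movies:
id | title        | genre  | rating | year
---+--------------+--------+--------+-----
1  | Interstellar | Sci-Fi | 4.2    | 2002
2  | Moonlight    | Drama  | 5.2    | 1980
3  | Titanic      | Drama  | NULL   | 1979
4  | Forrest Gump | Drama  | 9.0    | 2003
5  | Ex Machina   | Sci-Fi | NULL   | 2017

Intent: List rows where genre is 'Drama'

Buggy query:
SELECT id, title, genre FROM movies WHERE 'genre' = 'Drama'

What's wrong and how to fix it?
Bug: Single quotes denote string literals in SQL; the column name is being compared as a constant string

Fix: Remove the quotes around the column name (or use double quotes for an identifier)

Corrected query:
SELECT id, title, genre FROM movies WHERE genre = 'Drama'

Result:
id | title        | genre
---+--------------+------
2  | Moonlight    | Drama
3  | Titanic      | Drama
4  | Forrest Gump | Drama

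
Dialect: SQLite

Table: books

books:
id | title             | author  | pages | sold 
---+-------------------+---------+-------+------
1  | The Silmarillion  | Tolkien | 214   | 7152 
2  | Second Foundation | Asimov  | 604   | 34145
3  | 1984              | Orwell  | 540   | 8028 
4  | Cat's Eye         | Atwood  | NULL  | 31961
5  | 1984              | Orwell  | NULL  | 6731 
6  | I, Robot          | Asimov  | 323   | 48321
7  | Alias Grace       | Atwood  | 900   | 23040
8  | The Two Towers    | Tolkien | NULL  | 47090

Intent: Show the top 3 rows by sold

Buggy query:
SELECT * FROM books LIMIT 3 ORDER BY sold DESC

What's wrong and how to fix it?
Bug: LIMIT must come after ORDER BY

Fix: Sort with ORDER BY, then apply LIMIT

Corrected query:
SELECT * FROM books ORDER BY sold DESC LIMIT 3

Result:
id | title             | author  | pages | sold 
---+-------------------+---------+-------+------
6  | I, Robot          | Asimov  | 323   | 48321
8  | The Two Towers    | Tolkien | NULL  | 47090
2  | Second Foundation | Asimov  | 604   | 34145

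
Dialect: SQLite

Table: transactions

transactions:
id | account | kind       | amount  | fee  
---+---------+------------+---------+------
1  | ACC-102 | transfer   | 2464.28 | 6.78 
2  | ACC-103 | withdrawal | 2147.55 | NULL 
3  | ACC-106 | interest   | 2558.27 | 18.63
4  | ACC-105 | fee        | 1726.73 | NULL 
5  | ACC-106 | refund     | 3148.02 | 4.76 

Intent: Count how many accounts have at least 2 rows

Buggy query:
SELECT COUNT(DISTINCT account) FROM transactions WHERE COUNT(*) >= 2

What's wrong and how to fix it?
Bug: COUNT(*) cannot appear in WHERE; the per-group count doesn't exist yet

Fix: Group first with HAVING COUNT(*) >= 2, then COUNT the resulting groups

Corrected query:
SELECT COUNT(*) FROM (SELECT account FROM transactions GROUP BY account HAVING COUNT(*) >= 2)

Result:
COUNT(*)
--------
1       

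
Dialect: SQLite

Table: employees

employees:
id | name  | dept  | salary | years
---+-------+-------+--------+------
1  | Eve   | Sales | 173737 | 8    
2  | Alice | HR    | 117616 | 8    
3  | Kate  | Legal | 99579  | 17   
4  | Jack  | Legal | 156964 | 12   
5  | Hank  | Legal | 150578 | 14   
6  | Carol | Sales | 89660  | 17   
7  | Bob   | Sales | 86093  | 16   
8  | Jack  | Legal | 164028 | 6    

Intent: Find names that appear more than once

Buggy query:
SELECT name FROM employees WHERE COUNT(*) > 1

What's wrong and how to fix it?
Bug: COUNT(*) is an aggregate and cannot be used in WHERE

Fix: GROUP BY name, then filter groups with HAVING COUNT(*) > 1

Corrected query:
SELECT name FROM employees GROUP BY name HAVING COUNT(*) > 1

Result:
name
----
Jack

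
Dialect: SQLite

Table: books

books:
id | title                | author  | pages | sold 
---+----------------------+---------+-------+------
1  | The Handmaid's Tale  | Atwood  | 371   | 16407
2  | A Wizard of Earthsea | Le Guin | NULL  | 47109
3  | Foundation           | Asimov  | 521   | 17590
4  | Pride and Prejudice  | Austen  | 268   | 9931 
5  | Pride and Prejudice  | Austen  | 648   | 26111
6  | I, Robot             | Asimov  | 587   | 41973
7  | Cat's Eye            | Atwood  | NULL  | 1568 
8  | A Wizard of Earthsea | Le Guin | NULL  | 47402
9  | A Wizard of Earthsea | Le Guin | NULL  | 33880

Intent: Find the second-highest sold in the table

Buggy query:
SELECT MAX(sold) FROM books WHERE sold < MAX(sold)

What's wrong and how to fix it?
Bug: MAX(sold) on the right of the comparison is an aggregate-in-WHERE error

Fix: Compute the overall MAX in a subquery, then take MAX of rows below it

Corrected query:
SELECT MAX(sold) FROM books WHERE sold < (SELECT MAX(sold) FROM books)

Result:
MAX(sold)
---------
47109    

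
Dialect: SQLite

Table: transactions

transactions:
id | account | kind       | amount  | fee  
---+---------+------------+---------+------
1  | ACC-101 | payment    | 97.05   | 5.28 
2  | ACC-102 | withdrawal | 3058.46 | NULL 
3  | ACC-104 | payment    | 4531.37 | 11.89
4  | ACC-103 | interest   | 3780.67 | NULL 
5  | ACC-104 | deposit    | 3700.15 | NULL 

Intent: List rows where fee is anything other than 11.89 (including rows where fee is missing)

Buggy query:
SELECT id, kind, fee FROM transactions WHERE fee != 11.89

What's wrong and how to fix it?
Bug: 'fee != 11.89' is unknown when fee is NULL, so NULL rows are silently excluded

Fix: Handle NULL separately with IS NULL alongside the inequality

Corrected query:
SELECT id, kind, fee FROM transactions WHERE fee != 11.89 OR fee IS NULL

Result:
id | kind       | fee 
---+------------+-----
1  | payment    | 5.28
2  | withdrawal | NULL
4  | interest   | NULL
5  | deposit    | NULL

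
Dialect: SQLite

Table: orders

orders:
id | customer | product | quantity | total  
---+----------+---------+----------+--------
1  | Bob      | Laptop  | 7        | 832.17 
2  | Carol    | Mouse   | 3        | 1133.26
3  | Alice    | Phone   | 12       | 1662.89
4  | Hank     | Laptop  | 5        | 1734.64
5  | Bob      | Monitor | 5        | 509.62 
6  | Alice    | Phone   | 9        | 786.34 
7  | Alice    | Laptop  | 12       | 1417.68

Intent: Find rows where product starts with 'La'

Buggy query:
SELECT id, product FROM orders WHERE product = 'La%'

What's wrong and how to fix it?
Bug: '=' compares the literal string including the % character; pattern matching needs LIKE

Fix: Replace '=' with LIKE so 'La%' is treated as a pattern

Corrected query:
SELECT id, product FROM orders WHERE product LIKE 'La%'

Result:
id | product
---+--------
1  | Laptop 
4  | Laptop 
7  | Laptop 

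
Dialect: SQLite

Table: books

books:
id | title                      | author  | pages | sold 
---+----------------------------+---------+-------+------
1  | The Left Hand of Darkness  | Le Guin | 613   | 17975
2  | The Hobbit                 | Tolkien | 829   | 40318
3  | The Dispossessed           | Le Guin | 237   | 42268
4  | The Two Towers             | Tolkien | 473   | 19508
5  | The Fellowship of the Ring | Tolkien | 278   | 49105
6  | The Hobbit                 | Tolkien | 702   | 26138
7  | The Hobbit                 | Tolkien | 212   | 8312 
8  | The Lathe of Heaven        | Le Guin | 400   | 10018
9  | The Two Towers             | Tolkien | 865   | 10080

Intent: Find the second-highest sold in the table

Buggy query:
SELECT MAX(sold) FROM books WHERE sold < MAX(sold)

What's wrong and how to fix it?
Bug: MAX(sold) on the right of the comparison is an aggregate-in-WHERE error

Fix: Put the inner MAX in a scalar subquery

Corrected query:
SELECT MAX(sold) FROM books WHERE sold < (SELECT MAX(sold) FROM books)

Result:
MAX(sold)
---------
42268    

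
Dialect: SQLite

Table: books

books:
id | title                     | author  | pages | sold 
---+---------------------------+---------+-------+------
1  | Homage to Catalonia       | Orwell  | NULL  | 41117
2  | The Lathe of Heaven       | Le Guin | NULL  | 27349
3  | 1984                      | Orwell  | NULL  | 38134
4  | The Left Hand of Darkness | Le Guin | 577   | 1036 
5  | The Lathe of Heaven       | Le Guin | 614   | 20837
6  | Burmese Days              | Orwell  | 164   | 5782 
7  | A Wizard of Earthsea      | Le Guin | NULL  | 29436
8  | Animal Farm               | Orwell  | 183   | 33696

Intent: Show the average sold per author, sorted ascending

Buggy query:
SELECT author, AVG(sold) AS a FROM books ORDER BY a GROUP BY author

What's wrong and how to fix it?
Bug: GROUP BY must precede ORDER BY

Fix: Reorder: SELECT … FROM … GROUP BY … ORDER BY …

Corrected query:
SELECT author, AVG(sold) AS a FROM books GROUP BY author ORDER BY a

Result:
author  | a       
--------+---------
Le Guin | 19664.5 
Orwell  | 29682.25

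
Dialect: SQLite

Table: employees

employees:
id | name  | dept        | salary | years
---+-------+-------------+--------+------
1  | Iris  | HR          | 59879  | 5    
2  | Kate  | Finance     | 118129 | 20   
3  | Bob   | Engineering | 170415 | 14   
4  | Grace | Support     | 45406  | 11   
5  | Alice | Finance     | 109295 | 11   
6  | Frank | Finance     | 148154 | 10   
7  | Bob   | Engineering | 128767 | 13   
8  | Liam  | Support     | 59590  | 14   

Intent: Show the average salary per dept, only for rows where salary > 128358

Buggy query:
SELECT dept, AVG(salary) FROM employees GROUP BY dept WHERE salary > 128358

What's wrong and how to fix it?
Bug: WHERE cannot follow GROUP BY

Fix: Place WHERE between FROM and GROUP BY

Corrected query:
SELECT dept, AVG(salary) FROM employees WHERE salary > 128358 GROUP BY dept

Result:
dept        | AVG(salary)
------------+------------
Engineering | 149591     
Finance     | 148154     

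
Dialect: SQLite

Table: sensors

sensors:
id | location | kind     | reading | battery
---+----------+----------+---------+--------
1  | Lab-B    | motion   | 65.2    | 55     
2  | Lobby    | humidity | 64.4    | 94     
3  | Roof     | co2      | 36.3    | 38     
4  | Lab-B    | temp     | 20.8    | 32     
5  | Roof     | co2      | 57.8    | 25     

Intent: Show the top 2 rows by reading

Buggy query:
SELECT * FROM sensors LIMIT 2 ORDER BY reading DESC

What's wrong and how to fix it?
Bug: LIMIT must come after ORDER BY

Fix: Sort with ORDER BY, then apply LIMIT

Corrected query:
SELECT * FROM sensors ORDER BY reading DESC LIMIT 2

Result:
id | location | kind     | reading | battery
---+----------+----------+---------+--------
1  | Lab-B    | motion   | 65.2    | 55     
2  | Lobby    | humidity | 64.4    | 94     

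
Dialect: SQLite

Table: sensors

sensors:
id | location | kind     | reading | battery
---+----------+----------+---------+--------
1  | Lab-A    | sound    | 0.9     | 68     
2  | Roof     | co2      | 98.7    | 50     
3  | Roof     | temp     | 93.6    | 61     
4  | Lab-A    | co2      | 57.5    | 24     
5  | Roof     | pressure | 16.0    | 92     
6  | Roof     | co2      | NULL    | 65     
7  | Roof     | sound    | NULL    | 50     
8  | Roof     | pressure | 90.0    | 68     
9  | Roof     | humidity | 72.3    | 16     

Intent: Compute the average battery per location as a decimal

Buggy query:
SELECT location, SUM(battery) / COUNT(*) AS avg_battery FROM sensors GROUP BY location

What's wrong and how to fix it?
Bug: SUM(battery) and COUNT(*) are both integers; the division truncates the fractional part

Fix: Multiply by 1.0 (or CAST to REAL) to force floating-point division

Corrected query:
SELECT location, SUM(battery) * 1.0 / COUNT(*) AS avg_battery FROM sensors GROUP BY location

Result:
location | avg_battery
---------+------------
Lab-A    | 46         
Roof     | 57.428571  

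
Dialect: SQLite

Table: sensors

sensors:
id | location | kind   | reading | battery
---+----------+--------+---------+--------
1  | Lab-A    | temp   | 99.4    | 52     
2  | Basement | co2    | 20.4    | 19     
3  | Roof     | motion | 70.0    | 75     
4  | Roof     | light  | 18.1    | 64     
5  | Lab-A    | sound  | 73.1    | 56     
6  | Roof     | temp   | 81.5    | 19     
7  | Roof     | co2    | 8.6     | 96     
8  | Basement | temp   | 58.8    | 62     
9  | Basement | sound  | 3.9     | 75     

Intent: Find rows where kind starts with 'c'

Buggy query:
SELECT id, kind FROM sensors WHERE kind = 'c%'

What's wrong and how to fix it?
Bug: '=' compares the literal string including the % character; pattern matching needs LIKE

Fix: Replace '=' with LIKE so 'c%' is treated as a pattern

Corrected query:
SELECT id, kind FROM sensors WHERE kind LIKE 'c%'

Result:
id | kind
---+-----
2  | co2 
7  | co2 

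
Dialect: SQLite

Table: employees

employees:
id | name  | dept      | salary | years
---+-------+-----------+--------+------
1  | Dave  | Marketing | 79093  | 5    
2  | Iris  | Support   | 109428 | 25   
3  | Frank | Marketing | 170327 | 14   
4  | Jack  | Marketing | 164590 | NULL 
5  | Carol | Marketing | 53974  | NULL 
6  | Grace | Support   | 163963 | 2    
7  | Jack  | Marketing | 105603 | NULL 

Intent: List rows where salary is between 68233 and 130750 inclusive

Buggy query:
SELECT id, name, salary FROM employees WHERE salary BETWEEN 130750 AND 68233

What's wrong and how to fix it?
Bug: BETWEEN expects the lower bound first; with 130750 AND 68233 the range is empty

Fix: Swap the bounds so the smaller value comes first

Corrected query:
SELECT id, name, salary FROM employees WHERE salary BETWEEN 68233 AND 130750

Result:
id | name | salary
---+------+-------
1  | Dave | 79093 
2  | Iris | 109428
7  | Jack | 105603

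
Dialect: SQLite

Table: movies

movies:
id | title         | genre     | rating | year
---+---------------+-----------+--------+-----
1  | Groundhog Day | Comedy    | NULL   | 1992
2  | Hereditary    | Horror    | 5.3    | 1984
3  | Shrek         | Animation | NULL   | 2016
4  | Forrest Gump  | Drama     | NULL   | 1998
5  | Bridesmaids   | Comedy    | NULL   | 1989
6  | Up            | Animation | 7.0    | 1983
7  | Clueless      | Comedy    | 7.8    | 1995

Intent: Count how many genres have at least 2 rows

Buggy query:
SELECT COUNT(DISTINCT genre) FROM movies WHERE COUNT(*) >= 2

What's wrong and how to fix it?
Bug: COUNT(*) cannot appear in WHERE; the per-group count doesn't exist yet

Fix: Group first with HAVING COUNT(*) >= 2, then COUNT the resulting groups

Corrected query:
SELECT COUNT(*) FROM (SELECT genre FROM movies GROUP BY genre HAVING COUNT(*) >= 2)

Result:
COUNT(*)
--------
2       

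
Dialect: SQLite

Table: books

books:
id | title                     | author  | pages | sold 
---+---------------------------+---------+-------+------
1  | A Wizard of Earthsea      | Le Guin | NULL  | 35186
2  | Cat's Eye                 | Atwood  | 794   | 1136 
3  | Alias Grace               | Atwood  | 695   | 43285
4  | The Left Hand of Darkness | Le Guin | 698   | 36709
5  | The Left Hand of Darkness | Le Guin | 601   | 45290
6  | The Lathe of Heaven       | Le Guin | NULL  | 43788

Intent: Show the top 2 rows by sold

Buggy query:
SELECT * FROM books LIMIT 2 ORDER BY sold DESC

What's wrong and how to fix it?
Bug: LIMIT must come after ORDER BY

Fix: Sort with ORDER BY, then apply LIMIT

Corrected query:
SELECT * FROM books ORDER BY sold DESC LIMIT 2

Result:
id | title                     | author  | pages | sold 
---+---------------------------+---------+-------+------
5  | The Left Hand of Darkness | Le Guin | 601   | 45290
6  | The Lathe of Heaven       | Le Guin | NULL  | 43788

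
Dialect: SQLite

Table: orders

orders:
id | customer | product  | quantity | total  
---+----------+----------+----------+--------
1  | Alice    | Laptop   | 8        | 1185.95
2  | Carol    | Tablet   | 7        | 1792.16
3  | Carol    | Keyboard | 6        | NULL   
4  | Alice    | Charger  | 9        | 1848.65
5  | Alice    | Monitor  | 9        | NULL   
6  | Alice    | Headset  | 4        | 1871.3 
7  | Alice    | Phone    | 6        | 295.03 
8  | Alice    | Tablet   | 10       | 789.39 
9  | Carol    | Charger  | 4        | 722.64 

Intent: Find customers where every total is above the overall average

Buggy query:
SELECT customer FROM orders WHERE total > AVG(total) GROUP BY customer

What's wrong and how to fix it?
Bug: AVG() is an aggregate; it can't sit directly in WHERE

Fix: Compute the overall average in a scalar subquery and compare each group's MIN against it in HAVING

Corrected query:
SELECT customer FROM orders GROUP BY customer HAVING MIN(total) > (SELECT AVG(total) FROM orders)

Result:
(no rows)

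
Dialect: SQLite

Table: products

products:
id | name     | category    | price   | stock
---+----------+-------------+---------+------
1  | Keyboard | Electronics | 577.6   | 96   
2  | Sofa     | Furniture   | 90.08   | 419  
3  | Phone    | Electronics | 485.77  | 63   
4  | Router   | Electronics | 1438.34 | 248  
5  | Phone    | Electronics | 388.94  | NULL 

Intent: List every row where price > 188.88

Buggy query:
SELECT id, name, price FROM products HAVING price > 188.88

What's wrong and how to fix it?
Bug: HAVING filters the output of aggregation, but this query has no GROUP BY and no aggregate functions, so SQLite rejects it (HAVING clause on a non-aggregate query); the condition here is per row

Fix: Use WHERE for row-level filtering

Corrected query:
SELECT id, name, price FROM products WHERE price > 188.88

Result:
id | name     | price  
---+----------+--------
1  | Keyboard | 577.6  
3  | Phone    | 485.77 
4  | Router   | 1438.34
5  | Phone    | 388.94 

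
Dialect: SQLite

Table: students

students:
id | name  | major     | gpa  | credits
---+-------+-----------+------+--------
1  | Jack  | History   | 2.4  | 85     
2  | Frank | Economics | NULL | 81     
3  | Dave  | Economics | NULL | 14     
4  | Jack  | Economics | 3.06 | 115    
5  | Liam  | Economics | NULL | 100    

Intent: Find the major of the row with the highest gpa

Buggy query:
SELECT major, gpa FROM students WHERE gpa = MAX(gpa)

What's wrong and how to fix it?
Bug: WHERE is evaluated per row; an aggregate over the whole table isn't defined there

Fix: Use a subquery: WHERE gpa = (SELECT MAX(gpa) FROM students)

Corrected query:
SELECT major, gpa FROM students WHERE gpa = (SELECT MAX(gpa) FROM students)

Result:
major     | gpa 
----------+-----
Economics | 3.06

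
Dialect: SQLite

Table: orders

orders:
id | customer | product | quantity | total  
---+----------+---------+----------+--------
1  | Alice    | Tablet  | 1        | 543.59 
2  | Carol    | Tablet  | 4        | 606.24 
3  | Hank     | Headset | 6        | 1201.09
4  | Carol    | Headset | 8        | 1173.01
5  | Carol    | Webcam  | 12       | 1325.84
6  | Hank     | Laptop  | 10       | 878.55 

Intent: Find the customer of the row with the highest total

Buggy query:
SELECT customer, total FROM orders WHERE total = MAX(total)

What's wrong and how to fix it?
Bug: MAX(total) is an aggregate and cannot be used directly in WHERE

Fix: Use a subquery: WHERE total = (SELECT MAX(total) FROM orders)

Corrected query:
SELECT customer, total FROM orders WHERE total = (SELECT MAX(total) FROM orders)

Result:
customer | total  
---------+--------
Carol    | 1325.84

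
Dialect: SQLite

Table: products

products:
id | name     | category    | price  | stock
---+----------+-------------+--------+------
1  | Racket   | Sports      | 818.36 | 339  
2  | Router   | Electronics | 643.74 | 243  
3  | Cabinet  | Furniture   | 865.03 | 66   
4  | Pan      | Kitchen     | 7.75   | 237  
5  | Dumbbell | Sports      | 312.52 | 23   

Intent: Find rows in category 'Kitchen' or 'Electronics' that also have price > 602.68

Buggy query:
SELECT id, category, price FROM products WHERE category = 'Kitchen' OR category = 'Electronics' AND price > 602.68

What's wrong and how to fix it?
Bug: Without parentheses, AND is evaluated before OR, so the price filter only applies to the 'Electronics' branch

Fix: Add parentheses around the OR so the AND applies to both alternatives

Corrected query:
SELECT id, category, price FROM products WHERE (category = 'Kitchen' OR category = 'Electronics') AND price > 602.68

Result:
id | category    | price 
---+-------------+-------
2  | Electronics | 643.74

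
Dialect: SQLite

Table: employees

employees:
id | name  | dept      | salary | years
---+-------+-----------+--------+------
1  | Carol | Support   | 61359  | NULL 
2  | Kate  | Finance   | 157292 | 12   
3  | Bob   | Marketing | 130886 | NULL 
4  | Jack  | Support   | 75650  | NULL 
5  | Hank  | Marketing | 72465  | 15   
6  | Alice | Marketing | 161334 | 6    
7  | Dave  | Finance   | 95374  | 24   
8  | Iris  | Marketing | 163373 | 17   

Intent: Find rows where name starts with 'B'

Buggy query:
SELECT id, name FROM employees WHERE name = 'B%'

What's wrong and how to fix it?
Bug: Wildcards only work with LIKE; '=' treats '%' as a literal character

Fix: Replace '=' with LIKE so 'B%' is treated as a pattern

Corrected query:
SELECT id, name FROM employees WHERE name LIKE 'B%'

Result:
id | name
---+-----
3  | Bob 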